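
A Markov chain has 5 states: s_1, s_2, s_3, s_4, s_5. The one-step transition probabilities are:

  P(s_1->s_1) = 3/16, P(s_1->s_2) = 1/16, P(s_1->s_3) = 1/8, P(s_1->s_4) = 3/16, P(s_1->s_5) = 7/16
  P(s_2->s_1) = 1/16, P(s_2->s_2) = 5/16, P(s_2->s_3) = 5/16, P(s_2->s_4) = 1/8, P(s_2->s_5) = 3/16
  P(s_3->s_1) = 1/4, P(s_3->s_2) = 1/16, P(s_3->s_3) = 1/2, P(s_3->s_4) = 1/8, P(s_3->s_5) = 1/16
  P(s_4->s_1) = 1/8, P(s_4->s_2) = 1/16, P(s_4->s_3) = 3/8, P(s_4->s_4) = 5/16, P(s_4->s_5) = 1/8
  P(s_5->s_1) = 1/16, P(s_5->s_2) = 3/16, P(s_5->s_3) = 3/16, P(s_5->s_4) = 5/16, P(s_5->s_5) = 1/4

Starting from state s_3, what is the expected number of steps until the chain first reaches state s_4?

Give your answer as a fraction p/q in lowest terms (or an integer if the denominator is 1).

Answer: 45376/7717

Derivation:
Let h_i = expected steps to first reach s_4 from state i.
Boundary: h_s_4 = 0.
First-step equations for the other states:
  h_s_1 = 1 + 3/16*h_s_1 + 1/16*h_s_2 + 1/8*h_s_3 + 3/16*h_s_4 + 7/16*h_s_5
  h_s_2 = 1 + 1/16*h_s_1 + 5/16*h_s_2 + 5/16*h_s_3 + 1/8*h_s_4 + 3/16*h_s_5
  h_s_3 = 1 + 1/4*h_s_1 + 1/16*h_s_2 + 1/2*h_s_3 + 1/8*h_s_4 + 1/16*h_s_5
  h_s_5 = 1 + 1/16*h_s_1 + 3/16*h_s_2 + 3/16*h_s_3 + 5/16*h_s_4 + 1/4*h_s_5

Substituting h_s_4 = 0 and rearranging gives the linear system (I - Q) h = 1:
  [13/16, -1/16, -1/8, -7/16] . (h_s_1, h_s_2, h_s_3, h_s_5) = 1
  [-1/16, 11/16, -5/16, -3/16] . (h_s_1, h_s_2, h_s_3, h_s_5) = 1
  [-1/4, -1/16, 1/2, -1/16] . (h_s_1, h_s_2, h_s_3, h_s_5) = 1
  [-1/16, -3/16, -3/16, 3/4] . (h_s_1, h_s_2, h_s_3, h_s_5) = 1

Solving yields:
  h_s_1 = 39488/7717
  h_s_2 = 45328/7717
  h_s_3 = 45376/7717
  h_s_5 = 36256/7717

Starting state is s_3, so the expected hitting time is h_s_3 = 45376/7717.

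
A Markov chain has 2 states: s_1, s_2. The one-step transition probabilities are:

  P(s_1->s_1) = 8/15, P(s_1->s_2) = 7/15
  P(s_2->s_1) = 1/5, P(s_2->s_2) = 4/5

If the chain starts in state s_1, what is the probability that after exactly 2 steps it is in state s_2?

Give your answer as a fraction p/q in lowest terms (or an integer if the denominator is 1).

Answer: 28/45

Derivation:
Computing P^2 by repeated multiplication:
P^1 =
  s_1: [8/15, 7/15]
  s_2: [1/5, 4/5]
P^2 =
  s_1: [17/45, 28/45]
  s_2: [4/15, 11/15]

(P^2)[s_1 -> s_2] = 28/45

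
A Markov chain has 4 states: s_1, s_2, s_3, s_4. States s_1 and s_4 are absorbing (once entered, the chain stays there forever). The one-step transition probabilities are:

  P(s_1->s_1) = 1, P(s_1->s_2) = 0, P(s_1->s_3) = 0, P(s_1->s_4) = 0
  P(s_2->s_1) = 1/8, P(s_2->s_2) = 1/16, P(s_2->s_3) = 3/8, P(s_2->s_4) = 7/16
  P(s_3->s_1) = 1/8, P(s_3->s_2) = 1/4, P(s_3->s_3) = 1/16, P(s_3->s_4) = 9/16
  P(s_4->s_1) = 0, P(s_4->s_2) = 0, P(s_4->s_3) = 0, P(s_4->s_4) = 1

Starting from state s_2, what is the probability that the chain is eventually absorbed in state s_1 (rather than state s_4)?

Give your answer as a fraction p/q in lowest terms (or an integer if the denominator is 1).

Let a_i = P(absorbed in s_1 | start in state i).
Boundary conditions: a_s_1 = 1, a_s_4 = 0.
For each transient state i, a_i = sum_j P(i->j) * a_j:
  a_s_2 = 1/8*a_s_1 + 1/16*a_s_2 + 3/8*a_s_3 + 7/16*a_s_4
  a_s_3 = 1/8*a_s_1 + 1/4*a_s_2 + 1/16*a_s_3 + 9/16*a_s_4

Substituting a_s_1 = 1 and a_s_4 = 0, rearrange to (I - Q) a = r where r[i] = P(i -> s_1):
  [15/16, -3/8] . (a_s_2, a_s_3) = 1/8
  [-1/4, 15/16] . (a_s_2, a_s_3) = 1/8

Solving yields:
  a_s_2 = 14/67
  a_s_3 = 38/201

Starting state is s_2, so the absorption probability is a_s_2 = 14/67.

Answer: 14/67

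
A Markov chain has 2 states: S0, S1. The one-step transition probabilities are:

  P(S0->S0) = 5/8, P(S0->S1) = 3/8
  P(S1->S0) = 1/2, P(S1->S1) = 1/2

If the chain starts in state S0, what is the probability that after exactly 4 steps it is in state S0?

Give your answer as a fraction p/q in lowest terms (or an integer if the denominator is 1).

Answer: 2341/4096

Derivation:
Computing P^4 by repeated multiplication:
P^1 =
  S0: [5/8, 3/8]
  S1: [1/2, 1/2]
P^2 =
  S0: [37/64, 27/64]
  S1: [9/16, 7/16]
P^3 =
  S0: [293/512, 219/512]
  S1: [73/128, 55/128]
P^4 =
  S0: [2341/4096, 1755/4096]
  S1: [585/1024, 439/1024]

(P^4)[S0 -> S0] = 2341/4096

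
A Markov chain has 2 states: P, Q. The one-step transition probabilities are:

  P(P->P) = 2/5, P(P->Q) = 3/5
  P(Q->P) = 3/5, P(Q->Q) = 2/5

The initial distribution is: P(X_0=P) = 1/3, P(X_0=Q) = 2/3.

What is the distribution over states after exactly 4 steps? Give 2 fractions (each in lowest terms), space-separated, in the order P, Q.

Answer: 937/1875 938/1875

Derivation:
Propagating the distribution step by step (d_{t+1} = d_t * P):
d_0 = (P=1/3, Q=2/3)
  d_1[P] = 1/3*2/5 + 2/3*3/5 = 8/15
  d_1[Q] = 1/3*3/5 + 2/3*2/5 = 7/15
d_1 = (P=8/15, Q=7/15)
  d_2[P] = 8/15*2/5 + 7/15*3/5 = 37/75
  d_2[Q] = 8/15*3/5 + 7/15*2/5 = 38/75
d_2 = (P=37/75, Q=38/75)
  d_3[P] = 37/75*2/5 + 38/75*3/5 = 188/375
  d_3[Q] = 37/75*3/5 + 38/75*2/5 = 187/375
d_3 = (P=188/375, Q=187/375)
  d_4[P] = 188/375*2/5 + 187/375*3/5 = 937/1875
  d_4[Q] = 188/375*3/5 + 187/375*2/5 = 938/1875
d_4 = (P=937/1875, Q=938/1875)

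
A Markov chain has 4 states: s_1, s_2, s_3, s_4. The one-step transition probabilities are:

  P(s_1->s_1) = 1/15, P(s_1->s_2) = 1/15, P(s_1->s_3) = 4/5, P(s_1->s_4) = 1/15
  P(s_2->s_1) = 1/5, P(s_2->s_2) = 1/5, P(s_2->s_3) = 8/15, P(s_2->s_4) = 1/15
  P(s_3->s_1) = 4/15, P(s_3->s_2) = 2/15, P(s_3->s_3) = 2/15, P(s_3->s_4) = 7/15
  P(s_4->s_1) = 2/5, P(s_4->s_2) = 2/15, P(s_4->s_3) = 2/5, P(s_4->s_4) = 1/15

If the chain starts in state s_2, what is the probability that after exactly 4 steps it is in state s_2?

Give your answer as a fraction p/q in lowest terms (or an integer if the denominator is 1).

Computing P^4 by repeated multiplication:
P^1 =
  s_1: [1/15, 1/15, 4/5, 1/15]
  s_2: [1/5, 1/5, 8/15, 1/15]
  s_3: [4/15, 2/15, 2/15, 7/15]
  s_4: [2/5, 2/15, 2/5, 1/15]
P^2 =
  s_1: [58/225, 2/15, 2/9, 29/75]
  s_2: [2/9, 2/15, 82/225, 7/25]
  s_3: [4/15, 28/225, 22/45, 3/25]
  s_4: [14/75, 26/225, 106/225, 17/75]
P^3 =
  s_1: [58/225, 422/3375, 1558/3375, 7/45]
  s_2: [94/375, 86/675, 1382/3375, 239/1125]
  s_3: [746/3375, 418/3375, 442/1125, 59/225]
  s_4: [34/135, 434/3375, 82/225, 287/1125]
P^4 =
  s_1: [11518/50625, 6302/50625, 6694/16875, 4241/16875]
  s_2: [11966/50625, 6334/50625, 6886/16875, 3889/16875]
  s_3: [12614/50625, 6422/50625, 20258/50625, 1259/5625]
  s_4: [12238/50625, 6334/50625, 21298/50625, 239/1125]

(P^4)[s_2 -> s_2] = 6334/50625

Answer: 6334/50625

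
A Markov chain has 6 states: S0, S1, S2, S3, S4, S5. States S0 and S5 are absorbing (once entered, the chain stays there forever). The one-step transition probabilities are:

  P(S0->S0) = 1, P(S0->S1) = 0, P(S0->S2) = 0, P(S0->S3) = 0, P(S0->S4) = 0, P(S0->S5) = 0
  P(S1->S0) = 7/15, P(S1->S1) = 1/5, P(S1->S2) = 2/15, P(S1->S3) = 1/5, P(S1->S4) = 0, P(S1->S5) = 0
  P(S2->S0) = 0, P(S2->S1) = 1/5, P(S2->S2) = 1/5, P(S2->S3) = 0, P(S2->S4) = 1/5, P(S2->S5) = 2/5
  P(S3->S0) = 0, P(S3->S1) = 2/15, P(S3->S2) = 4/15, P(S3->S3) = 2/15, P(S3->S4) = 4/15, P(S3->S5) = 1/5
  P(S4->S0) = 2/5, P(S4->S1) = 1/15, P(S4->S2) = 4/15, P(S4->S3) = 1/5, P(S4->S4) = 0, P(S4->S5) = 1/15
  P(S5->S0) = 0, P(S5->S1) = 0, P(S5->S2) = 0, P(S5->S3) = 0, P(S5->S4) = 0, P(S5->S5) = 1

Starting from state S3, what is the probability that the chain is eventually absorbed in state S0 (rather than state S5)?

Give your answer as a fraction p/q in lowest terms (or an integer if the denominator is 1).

Answer: 718/1747

Derivation:
Let a_i = P(absorbed in S0 | start in state i).
Boundary conditions: a_S0 = 1, a_S5 = 0.
For each transient state i, a_i = sum_j P(i->j) * a_j:
  a_S1 = 7/15*a_S0 + 1/5*a_S1 + 2/15*a_S2 + 1/5*a_S3 + 0*a_S4 + 0*a_S5
  a_S2 = 0*a_S0 + 1/5*a_S1 + 1/5*a_S2 + 0*a_S3 + 1/5*a_S4 + 2/5*a_S5
  a_S3 = 0*a_S0 + 2/15*a_S1 + 4/15*a_S2 + 2/15*a_S3 + 4/15*a_S4 + 1/5*a_S5
  a_S4 = 2/5*a_S0 + 1/15*a_S1 + 4/15*a_S2 + 1/5*a_S3 + 0*a_S4 + 1/15*a_S5

Substituting a_S0 = 1 and a_S5 = 0, rearrange to (I - Q) a = r where r[i] = P(i -> S0):
  [4/5, -2/15, -1/5, 0] . (a_S1, a_S2, a_S3, a_S4) = 7/15
  [-1/5, 4/5, 0, -1/5] . (a_S1, a_S2, a_S3, a_S4) = 0
  [-2/15, -4/15, 13/15, -4/15] . (a_S1, a_S2, a_S3, a_S4) = 0
  [-1/15, -4/15, -1/5, 1] . (a_S1, a_S2, a_S3, a_S4) = 2/5

Solving yields:
  a_S1 = 1298/1747
  a_S2 = 1193/3494
  a_S3 = 718/1747
  a_S4 = 1088/1747

Starting state is S3, so the absorption probability is a_S3 = 718/1747.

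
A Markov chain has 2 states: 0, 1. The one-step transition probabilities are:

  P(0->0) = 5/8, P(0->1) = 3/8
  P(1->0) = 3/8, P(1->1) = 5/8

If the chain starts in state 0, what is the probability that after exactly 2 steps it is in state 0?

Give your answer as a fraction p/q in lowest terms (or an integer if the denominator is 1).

Computing P^2 by repeated multiplication:
P^1 =
  0: [5/8, 3/8]
  1: [3/8, 5/8]
P^2 =
  0: [17/32, 15/32]
  1: [15/32, 17/32]

(P^2)[0 -> 0] = 17/32

Answer: 17/32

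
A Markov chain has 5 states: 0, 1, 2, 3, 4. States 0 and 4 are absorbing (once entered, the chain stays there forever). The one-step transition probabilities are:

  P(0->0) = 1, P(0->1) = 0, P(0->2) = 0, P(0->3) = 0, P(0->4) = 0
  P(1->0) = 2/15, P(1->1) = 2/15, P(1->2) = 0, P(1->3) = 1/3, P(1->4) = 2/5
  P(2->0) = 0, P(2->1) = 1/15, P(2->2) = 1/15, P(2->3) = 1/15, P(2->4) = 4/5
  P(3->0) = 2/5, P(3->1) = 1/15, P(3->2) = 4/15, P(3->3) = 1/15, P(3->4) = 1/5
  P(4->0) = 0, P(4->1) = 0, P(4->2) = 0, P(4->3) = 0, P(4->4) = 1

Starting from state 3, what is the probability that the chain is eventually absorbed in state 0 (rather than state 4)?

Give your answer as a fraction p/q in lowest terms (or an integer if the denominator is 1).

Let a_i = P(absorbed in 0 | start in state i).
Boundary conditions: a_0 = 1, a_4 = 0.
For each transient state i, a_i = sum_j P(i->j) * a_j:
  a_1 = 2/15*a_0 + 2/15*a_1 + 0*a_2 + 1/3*a_3 + 2/5*a_4
  a_2 = 0*a_0 + 1/15*a_1 + 1/15*a_2 + 1/15*a_3 + 4/5*a_4
  a_3 = 2/5*a_0 + 1/15*a_1 + 4/15*a_2 + 1/15*a_3 + 1/5*a_4

Substituting a_0 = 1 and a_4 = 0, rearrange to (I - Q) a = r where r[i] = P(i -> 0):
  [13/15, 0, -1/3] . (a_1, a_2, a_3) = 2/15
  [-1/15, 14/15, -1/15] . (a_1, a_2, a_3) = 0
  [-1/15, -4/15, 14/15] . (a_1, a_2, a_3) = 2/5

Solving yields:
  a_1 = 134/401
  a_2 = 23/401
  a_3 = 188/401

Starting state is 3, so the absorption probability is a_3 = 188/401.

Answer: 188/401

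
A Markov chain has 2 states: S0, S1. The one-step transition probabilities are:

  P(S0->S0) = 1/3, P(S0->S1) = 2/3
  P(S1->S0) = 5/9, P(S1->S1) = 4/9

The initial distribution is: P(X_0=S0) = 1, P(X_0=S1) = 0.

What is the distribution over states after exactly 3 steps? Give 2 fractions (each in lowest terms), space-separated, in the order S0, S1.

Propagating the distribution step by step (d_{t+1} = d_t * P):
d_0 = (S0=1, S1=0)
  d_1[S0] = 1*1/3 + 0*5/9 = 1/3
  d_1[S1] = 1*2/3 + 0*4/9 = 2/3
d_1 = (S0=1/3, S1=2/3)
  d_2[S0] = 1/3*1/3 + 2/3*5/9 = 13/27
  d_2[S1] = 1/3*2/3 + 2/3*4/9 = 14/27
d_2 = (S0=13/27, S1=14/27)
  d_3[S0] = 13/27*1/3 + 14/27*5/9 = 109/243
  d_3[S1] = 13/27*2/3 + 14/27*4/9 = 134/243
d_3 = (S0=109/243, S1=134/243)

Answer: 109/243 134/243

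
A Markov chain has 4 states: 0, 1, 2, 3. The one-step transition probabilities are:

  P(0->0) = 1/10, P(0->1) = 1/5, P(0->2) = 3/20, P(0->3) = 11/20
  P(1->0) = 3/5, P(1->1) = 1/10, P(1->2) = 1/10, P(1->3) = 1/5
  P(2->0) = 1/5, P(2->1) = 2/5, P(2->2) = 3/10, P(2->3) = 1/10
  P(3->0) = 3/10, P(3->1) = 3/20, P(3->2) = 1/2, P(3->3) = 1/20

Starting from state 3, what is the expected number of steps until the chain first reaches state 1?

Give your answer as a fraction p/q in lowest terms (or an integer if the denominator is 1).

Let h_i = expected steps to first reach 1 from state i.
Boundary: h_1 = 0.
First-step equations for the other states:
  h_0 = 1 + 1/10*h_0 + 1/5*h_1 + 3/20*h_2 + 11/20*h_3
  h_2 = 1 + 1/5*h_0 + 2/5*h_1 + 3/10*h_2 + 1/10*h_3
  h_3 = 1 + 3/10*h_0 + 3/20*h_1 + 1/2*h_2 + 1/20*h_3

Substituting h_1 = 0 and rearranging gives the linear system (I - Q) h = 1:
  [9/10, -3/20, -11/20] . (h_0, h_2, h_3) = 1
  [-1/5, 7/10, -1/10] . (h_0, h_2, h_3) = 1
  [-3/10, -1/2, 19/20] . (h_0, h_2, h_3) = 1

Solving yields:
  h_0 = 573/140
  h_2 = 111/35
  h_3 = 281/70

Starting state is 3, so the expected hitting time is h_3 = 281/70.

Answer: 281/70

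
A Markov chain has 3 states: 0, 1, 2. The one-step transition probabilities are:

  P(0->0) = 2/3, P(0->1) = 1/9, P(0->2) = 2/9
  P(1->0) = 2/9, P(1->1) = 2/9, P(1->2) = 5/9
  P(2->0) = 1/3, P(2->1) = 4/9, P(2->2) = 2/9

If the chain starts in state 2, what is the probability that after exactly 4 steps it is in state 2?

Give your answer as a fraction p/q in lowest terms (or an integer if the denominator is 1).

Computing P^4 by repeated multiplication:
P^1 =
  0: [2/3, 1/9, 2/9]
  1: [2/9, 2/9, 5/9]
  2: [1/3, 4/9, 2/9]
P^2 =
  0: [44/81, 16/81, 7/27]
  1: [31/81, 26/81, 8/27]
  2: [32/81, 19/81, 10/27]
P^3 =
  0: [359/729, 160/729, 70/243]
  1: [310/729, 179/729, 80/243]
  2: [320/729, 190/729, 73/243]
P^4 =
  0: [3104/6561, 1519/6561, 646/2187]
  1: [2938/6561, 1628/6561, 665/2187]
  2: [2957/6561, 1576/6561, 676/2187]

(P^4)[2 -> 2] = 676/2187

Answer: 676/2187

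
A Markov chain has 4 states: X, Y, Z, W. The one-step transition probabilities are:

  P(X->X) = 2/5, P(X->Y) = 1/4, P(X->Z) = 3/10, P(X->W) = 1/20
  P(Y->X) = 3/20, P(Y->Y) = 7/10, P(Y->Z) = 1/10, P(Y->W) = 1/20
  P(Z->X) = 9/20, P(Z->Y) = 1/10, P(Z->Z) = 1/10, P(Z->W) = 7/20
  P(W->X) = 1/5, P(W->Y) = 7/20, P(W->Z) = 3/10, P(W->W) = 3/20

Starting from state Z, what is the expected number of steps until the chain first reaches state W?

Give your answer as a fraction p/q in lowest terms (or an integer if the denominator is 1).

Answer: 155/22

Derivation:
Let h_i = expected steps to first reach W from state i.
Boundary: h_W = 0.
First-step equations for the other states:
  h_X = 1 + 2/5*h_X + 1/4*h_Y + 3/10*h_Z + 1/20*h_W
  h_Y = 1 + 3/20*h_X + 7/10*h_Y + 1/10*h_Z + 1/20*h_W
  h_Z = 1 + 9/20*h_X + 1/10*h_Y + 1/10*h_Z + 7/20*h_W

Substituting h_W = 0 and rearranging gives the linear system (I - Q) h = 1:
  [3/5, -1/4, -3/10] . (h_X, h_Y, h_Z) = 1
  [-3/20, 3/10, -1/10] . (h_X, h_Y, h_Z) = 1
  [-9/20, -1/10, 9/10] . (h_X, h_Y, h_Z) = 1

Solving yields:
  h_X = 105/11
  h_Y = 115/11
  h_Z = 155/22

Starting state is Z, so the expected hitting time is h_Z = 155/22.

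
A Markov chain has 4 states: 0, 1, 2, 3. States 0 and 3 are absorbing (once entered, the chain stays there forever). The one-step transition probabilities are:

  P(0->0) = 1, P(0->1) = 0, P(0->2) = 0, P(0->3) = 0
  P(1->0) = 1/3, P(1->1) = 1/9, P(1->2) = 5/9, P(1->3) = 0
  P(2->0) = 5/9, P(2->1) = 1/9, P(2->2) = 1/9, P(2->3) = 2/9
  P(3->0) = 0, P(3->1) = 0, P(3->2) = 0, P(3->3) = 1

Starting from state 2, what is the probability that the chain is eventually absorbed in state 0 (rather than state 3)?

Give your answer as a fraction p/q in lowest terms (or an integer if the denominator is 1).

Answer: 43/59

Derivation:
Let a_i = P(absorbed in 0 | start in state i).
Boundary conditions: a_0 = 1, a_3 = 0.
For each transient state i, a_i = sum_j P(i->j) * a_j:
  a_1 = 1/3*a_0 + 1/9*a_1 + 5/9*a_2 + 0*a_3
  a_2 = 5/9*a_0 + 1/9*a_1 + 1/9*a_2 + 2/9*a_3

Substituting a_0 = 1 and a_3 = 0, rearrange to (I - Q) a = r where r[i] = P(i -> 0):
  [8/9, -5/9] . (a_1, a_2) = 1/3
  [-1/9, 8/9] . (a_1, a_2) = 5/9

Solving yields:
  a_1 = 49/59
  a_2 = 43/59

Starting state is 2, so the absorption probability is a_2 = 43/59.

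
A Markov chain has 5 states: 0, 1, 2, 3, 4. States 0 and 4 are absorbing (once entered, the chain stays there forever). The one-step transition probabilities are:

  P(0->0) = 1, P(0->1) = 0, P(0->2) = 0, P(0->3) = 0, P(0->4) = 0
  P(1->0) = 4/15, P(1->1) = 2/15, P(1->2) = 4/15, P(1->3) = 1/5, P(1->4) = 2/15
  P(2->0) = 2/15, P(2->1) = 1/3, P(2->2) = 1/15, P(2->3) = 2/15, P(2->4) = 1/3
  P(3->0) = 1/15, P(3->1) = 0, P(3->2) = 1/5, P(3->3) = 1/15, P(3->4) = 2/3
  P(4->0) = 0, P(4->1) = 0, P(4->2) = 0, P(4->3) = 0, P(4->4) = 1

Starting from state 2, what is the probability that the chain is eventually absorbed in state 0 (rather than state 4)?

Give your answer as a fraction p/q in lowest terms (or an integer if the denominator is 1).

Answer: 137/429

Derivation:
Let a_i = P(absorbed in 0 | start in state i).
Boundary conditions: a_0 = 1, a_4 = 0.
For each transient state i, a_i = sum_j P(i->j) * a_j:
  a_1 = 4/15*a_0 + 2/15*a_1 + 4/15*a_2 + 1/5*a_3 + 2/15*a_4
  a_2 = 2/15*a_0 + 1/3*a_1 + 1/15*a_2 + 2/15*a_3 + 1/3*a_4
  a_3 = 1/15*a_0 + 0*a_1 + 1/5*a_2 + 1/15*a_3 + 2/3*a_4

Substituting a_0 = 1 and a_4 = 0, rearrange to (I - Q) a = r where r[i] = P(i -> 0):
  [13/15, -4/15, -1/5] . (a_1, a_2, a_3) = 4/15
  [-1/3, 14/15, -2/15] . (a_1, a_2, a_3) = 2/15
  [0, -1/5, 14/15] . (a_1, a_2, a_3) = 1/15

Solving yields:
  a_1 = 188/429
  a_2 = 137/429
  a_3 = 20/143

Starting state is 2, so the absorption probability is a_2 = 137/429.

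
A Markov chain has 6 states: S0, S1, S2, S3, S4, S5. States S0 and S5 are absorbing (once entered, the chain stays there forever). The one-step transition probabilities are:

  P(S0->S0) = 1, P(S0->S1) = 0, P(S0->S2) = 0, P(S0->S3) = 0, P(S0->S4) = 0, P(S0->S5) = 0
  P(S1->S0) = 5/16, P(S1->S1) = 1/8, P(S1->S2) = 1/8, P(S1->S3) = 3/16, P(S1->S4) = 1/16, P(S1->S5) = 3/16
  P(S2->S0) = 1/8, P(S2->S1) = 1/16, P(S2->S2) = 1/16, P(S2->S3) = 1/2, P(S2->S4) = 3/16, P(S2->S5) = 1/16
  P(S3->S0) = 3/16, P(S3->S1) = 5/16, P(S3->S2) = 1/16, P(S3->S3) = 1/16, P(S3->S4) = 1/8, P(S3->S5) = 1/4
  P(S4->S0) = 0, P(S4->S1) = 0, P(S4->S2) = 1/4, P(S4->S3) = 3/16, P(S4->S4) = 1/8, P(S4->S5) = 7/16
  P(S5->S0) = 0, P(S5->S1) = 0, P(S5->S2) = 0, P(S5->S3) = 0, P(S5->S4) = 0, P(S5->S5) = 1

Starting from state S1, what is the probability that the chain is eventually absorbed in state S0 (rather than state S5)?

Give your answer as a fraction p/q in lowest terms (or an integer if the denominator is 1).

Answer: 4322/8157

Derivation:
Let a_i = P(absorbed in S0 | start in state i).
Boundary conditions: a_S0 = 1, a_S5 = 0.
For each transient state i, a_i = sum_j P(i->j) * a_j:
  a_S1 = 5/16*a_S0 + 1/8*a_S1 + 1/8*a_S2 + 3/16*a_S3 + 1/16*a_S4 + 3/16*a_S5
  a_S2 = 1/8*a_S0 + 1/16*a_S1 + 1/16*a_S2 + 1/2*a_S3 + 3/16*a_S4 + 1/16*a_S5
  a_S3 = 3/16*a_S0 + 5/16*a_S1 + 1/16*a_S2 + 1/16*a_S3 + 1/8*a_S4 + 1/4*a_S5
  a_S4 = 0*a_S0 + 0*a_S1 + 1/4*a_S2 + 3/16*a_S3 + 1/8*a_S4 + 7/16*a_S5

Substituting a_S0 = 1 and a_S5 = 0, rearrange to (I - Q) a = r where r[i] = P(i -> S0):
  [7/8, -1/8, -3/16, -1/16] . (a_S1, a_S2, a_S3, a_S4) = 5/16
  [-1/16, 15/16, -1/2, -3/16] . (a_S1, a_S2, a_S3, a_S4) = 1/8
  [-5/16, -1/16, 15/16, -1/8] . (a_S1, a_S2, a_S3, a_S4) = 3/16
  [0, -1/4, -3/16, 7/8] . (a_S1, a_S2, a_S3, a_S4) = 0

Solving yields:
  a_S1 = 4322/8157
  a_S2 = 3631/8157
  a_S3 = 3554/8157
  a_S4 = 1799/8157

Starting state is S1, so the absorption probability is a_S1 = 4322/8157.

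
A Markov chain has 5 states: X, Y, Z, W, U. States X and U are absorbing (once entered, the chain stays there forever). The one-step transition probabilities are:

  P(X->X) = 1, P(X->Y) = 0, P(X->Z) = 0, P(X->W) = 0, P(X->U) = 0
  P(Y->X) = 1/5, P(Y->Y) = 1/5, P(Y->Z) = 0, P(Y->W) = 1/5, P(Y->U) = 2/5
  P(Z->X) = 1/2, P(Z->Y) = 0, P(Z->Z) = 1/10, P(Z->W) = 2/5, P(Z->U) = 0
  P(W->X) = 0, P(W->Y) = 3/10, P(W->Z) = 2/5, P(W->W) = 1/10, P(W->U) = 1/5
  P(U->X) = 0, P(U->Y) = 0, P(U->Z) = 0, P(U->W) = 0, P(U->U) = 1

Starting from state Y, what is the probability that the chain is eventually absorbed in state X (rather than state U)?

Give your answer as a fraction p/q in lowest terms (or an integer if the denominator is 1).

Answer: 85/233

Derivation:
Let a_i = P(absorbed in X | start in state i).
Boundary conditions: a_X = 1, a_U = 0.
For each transient state i, a_i = sum_j P(i->j) * a_j:
  a_Y = 1/5*a_X + 1/5*a_Y + 0*a_Z + 1/5*a_W + 2/5*a_U
  a_Z = 1/2*a_X + 0*a_Y + 1/10*a_Z + 2/5*a_W + 0*a_U
  a_W = 0*a_X + 3/10*a_Y + 2/5*a_Z + 1/10*a_W + 1/5*a_U

Substituting a_X = 1 and a_U = 0, rearrange to (I - Q) a = r where r[i] = P(i -> X):
  [4/5, 0, -1/5] . (a_Y, a_Z, a_W) = 1/5
  [0, 9/10, -2/5] . (a_Y, a_Z, a_W) = 1/2
  [-3/10, -2/5, 9/10] . (a_Y, a_Z, a_W) = 0

Solving yields:
  a_Y = 85/233
  a_Z = 177/233
  a_W = 107/233

Starting state is Y, so the absorption probability is a_Y = 85/233.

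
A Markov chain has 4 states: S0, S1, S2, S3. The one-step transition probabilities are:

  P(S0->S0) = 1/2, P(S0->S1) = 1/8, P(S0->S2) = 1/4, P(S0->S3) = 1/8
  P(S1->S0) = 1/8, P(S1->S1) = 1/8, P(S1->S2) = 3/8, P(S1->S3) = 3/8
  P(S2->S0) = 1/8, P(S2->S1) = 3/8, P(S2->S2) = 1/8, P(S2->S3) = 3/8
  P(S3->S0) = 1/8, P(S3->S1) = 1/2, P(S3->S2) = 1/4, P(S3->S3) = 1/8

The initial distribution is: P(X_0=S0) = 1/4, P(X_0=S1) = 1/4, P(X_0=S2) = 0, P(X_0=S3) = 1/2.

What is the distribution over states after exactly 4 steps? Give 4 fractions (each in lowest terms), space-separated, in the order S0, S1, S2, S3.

Answer: 3293/16384 1161/4096 4177/16384 2135/8192

Derivation:
Propagating the distribution step by step (d_{t+1} = d_t * P):
d_0 = (S0=1/4, S1=1/4, S2=0, S3=1/2)
  d_1[S0] = 1/4*1/2 + 1/4*1/8 + 0*1/8 + 1/2*1/8 = 7/32
  d_1[S1] = 1/4*1/8 + 1/4*1/8 + 0*3/8 + 1/2*1/2 = 5/16
  d_1[S2] = 1/4*1/4 + 1/4*3/8 + 0*1/8 + 1/2*1/4 = 9/32
  d_1[S3] = 1/4*1/8 + 1/4*3/8 + 0*3/8 + 1/2*1/8 = 3/16
d_1 = (S0=7/32, S1=5/16, S2=9/32, S3=3/16)
  d_2[S0] = 7/32*1/2 + 5/16*1/8 + 9/32*1/8 + 3/16*1/8 = 53/256
  d_2[S1] = 7/32*1/8 + 5/16*1/8 + 9/32*3/8 + 3/16*1/2 = 17/64
  d_2[S2] = 7/32*1/4 + 5/16*3/8 + 9/32*1/8 + 3/16*1/4 = 65/256
  d_2[S3] = 7/32*1/8 + 5/16*3/8 + 9/32*3/8 + 3/16*1/8 = 35/128
d_2 = (S0=53/256, S1=17/64, S2=65/256, S3=35/128)
  d_3[S0] = 53/256*1/2 + 17/64*1/8 + 65/256*1/8 + 35/128*1/8 = 415/2048
  d_3[S1] = 53/256*1/8 + 17/64*1/8 + 65/256*3/8 + 35/128*1/2 = 149/512
  d_3[S2] = 53/256*1/4 + 17/64*3/8 + 65/256*1/8 + 35/128*1/4 = 515/2048
  d_3[S3] = 53/256*1/8 + 17/64*3/8 + 65/256*3/8 + 35/128*1/8 = 261/1024
d_3 = (S0=415/2048, S1=149/512, S2=515/2048, S3=261/1024)
  d_4[S0] = 415/2048*1/2 + 149/512*1/8 + 515/2048*1/8 + 261/1024*1/8 = 3293/16384
  d_4[S1] = 415/2048*1/8 + 149/512*1/8 + 515/2048*3/8 + 261/1024*1/2 = 1161/4096
  d_4[S2] = 415/2048*1/4 + 149/512*3/8 + 515/2048*1/8 + 261/1024*1/4 = 4177/16384
  d_4[S3] = 415/2048*1/8 + 149/512*3/8 + 515/2048*3/8 + 261/1024*1/8 = 2135/8192
d_4 = (S0=3293/16384, S1=1161/4096, S2=4177/16384, S3=2135/8192)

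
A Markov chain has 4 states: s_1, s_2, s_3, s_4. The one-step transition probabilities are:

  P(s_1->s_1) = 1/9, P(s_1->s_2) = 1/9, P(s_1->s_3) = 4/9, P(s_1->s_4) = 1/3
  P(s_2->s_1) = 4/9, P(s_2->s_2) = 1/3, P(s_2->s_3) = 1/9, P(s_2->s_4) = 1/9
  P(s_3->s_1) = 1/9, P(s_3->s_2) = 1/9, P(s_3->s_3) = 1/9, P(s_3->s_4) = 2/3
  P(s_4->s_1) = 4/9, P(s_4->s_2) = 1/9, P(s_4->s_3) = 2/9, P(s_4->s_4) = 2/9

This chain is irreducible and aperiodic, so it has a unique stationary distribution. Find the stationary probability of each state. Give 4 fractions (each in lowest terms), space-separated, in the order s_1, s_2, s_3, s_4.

The stationary distribution satisfies pi = pi * P, i.e.:
  pi_s_1 = 1/9*pi_s_1 + 4/9*pi_s_2 + 1/9*pi_s_3 + 4/9*pi_s_4
  pi_s_2 = 1/9*pi_s_1 + 1/3*pi_s_2 + 1/9*pi_s_3 + 1/9*pi_s_4
  pi_s_3 = 4/9*pi_s_1 + 1/9*pi_s_2 + 1/9*pi_s_3 + 2/9*pi_s_4
  pi_s_4 = 1/3*pi_s_1 + 1/9*pi_s_2 + 2/3*pi_s_3 + 2/9*pi_s_4
with normalization: pi_s_1 + pi_s_2 + pi_s_3 + pi_s_4 = 1.

Using the first 3 balance equations plus normalization, the linear system A*pi = b is:
  [-8/9, 4/9, 1/9, 4/9] . pi = 0
  [1/9, -2/3, 1/9, 1/9] . pi = 0
  [4/9, 1/9, -8/9, 2/9] . pi = 0
  [1, 1, 1, 1] . pi = 1

Solving yields:
  pi_s_1 = 241/882
  pi_s_2 = 1/7
  pi_s_3 = 106/441
  pi_s_4 = 101/294

Verification (pi * P):
  241/882*1/9 + 1/7*4/9 + 106/441*1/9 + 101/294*4/9 = 241/882 = pi_s_1  (ok)
  241/882*1/9 + 1/7*1/3 + 106/441*1/9 + 101/294*1/9 = 1/7 = pi_s_2  (ok)
  241/882*4/9 + 1/7*1/9 + 106/441*1/9 + 101/294*2/9 = 106/441 = pi_s_3  (ok)
  241/882*1/3 + 1/7*1/9 + 106/441*2/3 + 101/294*2/9 = 101/294 = pi_s_4  (ok)

Answer: 241/882 1/7 106/441 101/294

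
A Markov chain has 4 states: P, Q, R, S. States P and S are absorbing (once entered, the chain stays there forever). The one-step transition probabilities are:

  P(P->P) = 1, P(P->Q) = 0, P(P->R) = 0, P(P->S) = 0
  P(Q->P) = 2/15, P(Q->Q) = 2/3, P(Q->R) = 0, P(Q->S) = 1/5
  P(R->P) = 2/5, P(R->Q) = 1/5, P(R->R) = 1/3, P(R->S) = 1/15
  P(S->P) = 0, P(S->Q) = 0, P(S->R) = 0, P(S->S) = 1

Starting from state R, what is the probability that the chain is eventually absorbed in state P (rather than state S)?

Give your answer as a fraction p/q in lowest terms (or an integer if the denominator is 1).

Answer: 18/25

Derivation:
Let a_i = P(absorbed in P | start in state i).
Boundary conditions: a_P = 1, a_S = 0.
For each transient state i, a_i = sum_j P(i->j) * a_j:
  a_Q = 2/15*a_P + 2/3*a_Q + 0*a_R + 1/5*a_S
  a_R = 2/5*a_P + 1/5*a_Q + 1/3*a_R + 1/15*a_S

Substituting a_P = 1 and a_S = 0, rearrange to (I - Q) a = r where r[i] = P(i -> P):
  [1/3, 0] . (a_Q, a_R) = 2/15
  [-1/5, 2/3] . (a_Q, a_R) = 2/5

Solving yields:
  a_Q = 2/5
  a_R = 18/25

Starting state is R, so the absorption probability is a_R = 18/25.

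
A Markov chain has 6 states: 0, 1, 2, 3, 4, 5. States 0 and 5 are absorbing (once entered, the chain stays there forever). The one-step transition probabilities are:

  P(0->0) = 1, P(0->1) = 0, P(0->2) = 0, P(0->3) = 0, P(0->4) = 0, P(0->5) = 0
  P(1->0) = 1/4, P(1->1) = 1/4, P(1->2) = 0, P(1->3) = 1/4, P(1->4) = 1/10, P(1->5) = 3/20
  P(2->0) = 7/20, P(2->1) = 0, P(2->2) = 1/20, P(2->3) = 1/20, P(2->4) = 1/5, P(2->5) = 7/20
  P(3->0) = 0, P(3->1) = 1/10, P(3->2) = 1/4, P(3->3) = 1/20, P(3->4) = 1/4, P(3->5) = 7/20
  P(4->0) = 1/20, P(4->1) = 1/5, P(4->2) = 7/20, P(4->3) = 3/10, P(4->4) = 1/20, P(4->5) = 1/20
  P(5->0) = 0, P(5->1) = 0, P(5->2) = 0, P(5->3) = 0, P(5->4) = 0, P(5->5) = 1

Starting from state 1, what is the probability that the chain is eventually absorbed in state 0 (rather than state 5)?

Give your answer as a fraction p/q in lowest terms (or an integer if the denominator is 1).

Let a_i = P(absorbed in 0 | start in state i).
Boundary conditions: a_0 = 1, a_5 = 0.
For each transient state i, a_i = sum_j P(i->j) * a_j:
  a_1 = 1/4*a_0 + 1/4*a_1 + 0*a_2 + 1/4*a_3 + 1/10*a_4 + 3/20*a_5
  a_2 = 7/20*a_0 + 0*a_1 + 1/20*a_2 + 1/20*a_3 + 1/5*a_4 + 7/20*a_5
  a_3 = 0*a_0 + 1/10*a_1 + 1/4*a_2 + 1/20*a_3 + 1/4*a_4 + 7/20*a_5
  a_4 = 1/20*a_0 + 1/5*a_1 + 7/20*a_2 + 3/10*a_3 + 1/20*a_4 + 1/20*a_5

Substituting a_0 = 1 and a_5 = 0, rearrange to (I - Q) a = r where r[i] = P(i -> 0):
  [3/4, 0, -1/4, -1/10] . (a_1, a_2, a_3, a_4) = 1/4
  [0, 19/20, -1/20, -1/5] . (a_1, a_2, a_3, a_4) = 7/20
  [-1/10, -1/4, 19/20, -1/4] . (a_1, a_2, a_3, a_4) = 0
  [-1/5, -7/20, -3/10, 19/20] . (a_1, a_2, a_3, a_4) = 1/20

Solving yields:
  a_1 = 35654/73643
  a_2 = 34722/73643
  a_3 = 20997/73643
  a_4 = 30805/73643

Starting state is 1, so the absorption probability is a_1 = 35654/73643.

Answer: 35654/73643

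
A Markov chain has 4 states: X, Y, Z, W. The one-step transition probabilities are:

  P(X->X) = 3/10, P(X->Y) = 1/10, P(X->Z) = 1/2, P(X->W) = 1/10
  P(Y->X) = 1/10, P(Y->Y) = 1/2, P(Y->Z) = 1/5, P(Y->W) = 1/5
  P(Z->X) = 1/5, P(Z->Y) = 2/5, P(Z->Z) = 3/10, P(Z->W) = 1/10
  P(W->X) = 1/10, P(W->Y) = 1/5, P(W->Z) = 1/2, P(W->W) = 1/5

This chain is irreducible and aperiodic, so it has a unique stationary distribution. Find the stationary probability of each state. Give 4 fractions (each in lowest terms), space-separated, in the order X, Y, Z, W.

Answer: 119/717 85/239 235/717 36/239

Derivation:
The stationary distribution satisfies pi = pi * P, i.e.:
  pi_X = 3/10*pi_X + 1/10*pi_Y + 1/5*pi_Z + 1/10*pi_W
  pi_Y = 1/10*pi_X + 1/2*pi_Y + 2/5*pi_Z + 1/5*pi_W
  pi_Z = 1/2*pi_X + 1/5*pi_Y + 3/10*pi_Z + 1/2*pi_W
  pi_W = 1/10*pi_X + 1/5*pi_Y + 1/10*pi_Z + 1/5*pi_W
with normalization: pi_X + pi_Y + pi_Z + pi_W = 1.

Using the first 3 balance equations plus normalization, the linear system A*pi = b is:
  [-7/10, 1/10, 1/5, 1/10] . pi = 0
  [1/10, -1/2, 2/5, 1/5] . pi = 0
  [1/2, 1/5, -7/10, 1/2] . pi = 0
  [1, 1, 1, 1] . pi = 1

Solving yields:
  pi_X = 119/717
  pi_Y = 85/239
  pi_Z = 235/717
  pi_W = 36/239

Verification (pi * P):
  119/717*3/10 + 85/239*1/10 + 235/717*1/5 + 36/239*1/10 = 119/717 = pi_X  (ok)
  119/717*1/10 + 85/239*1/2 + 235/717*2/5 + 36/239*1/5 = 85/239 = pi_Y  (ok)
  119/717*1/2 + 85/239*1/5 + 235/717*3/10 + 36/239*1/2 = 235/717 = pi_Z  (ok)
  119/717*1/10 + 85/239*1/5 + 235/717*1/10 + 36/239*1/5 = 36/239 = pi_W  (ok)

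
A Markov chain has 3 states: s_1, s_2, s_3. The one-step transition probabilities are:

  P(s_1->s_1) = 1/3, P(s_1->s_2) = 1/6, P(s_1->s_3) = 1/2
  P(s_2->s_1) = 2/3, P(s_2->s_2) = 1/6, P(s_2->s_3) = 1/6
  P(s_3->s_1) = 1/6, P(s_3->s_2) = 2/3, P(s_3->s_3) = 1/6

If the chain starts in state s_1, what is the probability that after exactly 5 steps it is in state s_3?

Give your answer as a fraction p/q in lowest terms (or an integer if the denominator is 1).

Computing P^5 by repeated multiplication:
P^1 =
  s_1: [1/3, 1/6, 1/2]
  s_2: [2/3, 1/6, 1/6]
  s_3: [1/6, 2/3, 1/6]
P^2 =
  s_1: [11/36, 5/12, 5/18]
  s_2: [13/36, 1/4, 7/18]
  s_3: [19/36, 1/4, 2/9]
P^3 =
  s_1: [23/54, 11/36, 29/108]
  s_2: [19/54, 13/36, 31/108]
  s_3: [41/108, 5/18, 37/108]
P^4 =
  s_1: [253/648, 65/216, 25/81]
  s_2: [263/648, 67/216, 23/81]
  s_3: [239/648, 73/216, 95/324]
P^5 =
  s_1: [743/1944, 26/81, 577/1944]
  s_2: [757/1944, 25/81, 587/1944]
  s_3: [193/486, 203/648, 563/1944]

(P^5)[s_1 -> s_3] = 577/1944

Answer: 577/1944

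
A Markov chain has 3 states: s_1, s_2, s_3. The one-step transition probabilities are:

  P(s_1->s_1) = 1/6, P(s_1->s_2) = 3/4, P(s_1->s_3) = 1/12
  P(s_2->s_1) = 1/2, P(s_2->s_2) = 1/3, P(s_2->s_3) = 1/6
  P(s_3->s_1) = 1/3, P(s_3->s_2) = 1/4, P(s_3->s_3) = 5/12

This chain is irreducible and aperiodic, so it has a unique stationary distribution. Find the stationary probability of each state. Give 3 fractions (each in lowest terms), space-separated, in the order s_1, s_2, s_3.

Answer: 25/71 33/71 13/71

Derivation:
The stationary distribution satisfies pi = pi * P, i.e.:
  pi_s_1 = 1/6*pi_s_1 + 1/2*pi_s_2 + 1/3*pi_s_3
  pi_s_2 = 3/4*pi_s_1 + 1/3*pi_s_2 + 1/4*pi_s_3
  pi_s_3 = 1/12*pi_s_1 + 1/6*pi_s_2 + 5/12*pi_s_3
with normalization: pi_s_1 + pi_s_2 + pi_s_3 = 1.

Using the first 2 balance equations plus normalization, the linear system A*pi = b is:
  [-5/6, 1/2, 1/3] . pi = 0
  [3/4, -2/3, 1/4] . pi = 0
  [1, 1, 1] . pi = 1

Solving yields:
  pi_s_1 = 25/71
  pi_s_2 = 33/71
  pi_s_3 = 13/71

Verification (pi * P):
  25/71*1/6 + 33/71*1/2 + 13/71*1/3 = 25/71 = pi_s_1  (ok)
  25/71*3/4 + 33/71*1/3 + 13/71*1/4 = 33/71 = pi_s_2  (ok)
  25/71*1/12 + 33/71*1/6 + 13/71*5/12 = 13/71 = pi_s_3  (ok)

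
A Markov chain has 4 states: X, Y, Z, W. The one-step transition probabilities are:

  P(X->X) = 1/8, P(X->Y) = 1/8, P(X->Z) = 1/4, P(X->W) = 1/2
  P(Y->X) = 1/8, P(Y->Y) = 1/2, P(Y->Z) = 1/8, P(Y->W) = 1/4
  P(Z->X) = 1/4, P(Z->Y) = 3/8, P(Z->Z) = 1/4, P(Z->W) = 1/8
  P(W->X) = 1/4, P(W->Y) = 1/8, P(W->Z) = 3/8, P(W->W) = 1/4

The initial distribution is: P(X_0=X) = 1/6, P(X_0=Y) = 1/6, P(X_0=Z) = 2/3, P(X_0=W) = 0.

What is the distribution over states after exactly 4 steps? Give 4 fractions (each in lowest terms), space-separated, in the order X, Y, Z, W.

Answer: 1547/8192 7351/24576 503/2048 1637/6144

Derivation:
Propagating the distribution step by step (d_{t+1} = d_t * P):
d_0 = (X=1/6, Y=1/6, Z=2/3, W=0)
  d_1[X] = 1/6*1/8 + 1/6*1/8 + 2/3*1/4 + 0*1/4 = 5/24
  d_1[Y] = 1/6*1/8 + 1/6*1/2 + 2/3*3/8 + 0*1/8 = 17/48
  d_1[Z] = 1/6*1/4 + 1/6*1/8 + 2/3*1/4 + 0*3/8 = 11/48
  d_1[W] = 1/6*1/2 + 1/6*1/4 + 2/3*1/8 + 0*1/4 = 5/24
d_1 = (X=5/24, Y=17/48, Z=11/48, W=5/24)
  d_2[X] = 5/24*1/8 + 17/48*1/8 + 11/48*1/4 + 5/24*1/4 = 23/128
  d_2[Y] = 5/24*1/8 + 17/48*1/2 + 11/48*3/8 + 5/24*1/8 = 121/384
  d_2[Z] = 5/24*1/4 + 17/48*1/8 + 11/48*1/4 + 5/24*3/8 = 89/384
  d_2[W] = 5/24*1/2 + 17/48*1/4 + 11/48*1/8 + 5/24*1/4 = 35/128
d_2 = (X=23/128, Y=121/384, Z=89/384, W=35/128)
  d_3[X] = 23/128*1/8 + 121/384*1/8 + 89/384*1/4 + 35/128*1/4 = 289/1536
  d_3[Y] = 23/128*1/8 + 121/384*1/2 + 89/384*3/8 + 35/128*1/8 = 925/3072
  d_3[Z] = 23/128*1/4 + 121/384*1/8 + 89/384*1/4 + 35/128*3/8 = 47/192
  d_3[W] = 23/128*1/2 + 121/384*1/4 + 89/384*1/8 + 35/128*1/4 = 817/3072
d_3 = (X=289/1536, Y=925/3072, Z=47/192, W=817/3072)
  d_4[X] = 289/1536*1/8 + 925/3072*1/8 + 47/192*1/4 + 817/3072*1/4 = 1547/8192
  d_4[Y] = 289/1536*1/8 + 925/3072*1/2 + 47/192*3/8 + 817/3072*1/8 = 7351/24576
  d_4[Z] = 289/1536*1/4 + 925/3072*1/8 + 47/192*1/4 + 817/3072*3/8 = 503/2048
  d_4[W] = 289/1536*1/2 + 925/3072*1/4 + 47/192*1/8 + 817/3072*1/4 = 1637/6144
d_4 = (X=1547/8192, Y=7351/24576, Z=503/2048, W=1637/6144)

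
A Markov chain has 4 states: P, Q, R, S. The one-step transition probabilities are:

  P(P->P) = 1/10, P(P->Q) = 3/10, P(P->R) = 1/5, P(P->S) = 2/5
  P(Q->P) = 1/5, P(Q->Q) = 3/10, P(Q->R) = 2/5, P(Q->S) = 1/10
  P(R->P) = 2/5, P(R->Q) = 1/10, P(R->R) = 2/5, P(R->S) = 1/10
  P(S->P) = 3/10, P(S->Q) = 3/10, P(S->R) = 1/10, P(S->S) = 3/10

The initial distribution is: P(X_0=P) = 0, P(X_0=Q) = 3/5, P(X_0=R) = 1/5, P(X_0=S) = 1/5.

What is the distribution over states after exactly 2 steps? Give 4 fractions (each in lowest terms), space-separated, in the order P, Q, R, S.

Propagating the distribution step by step (d_{t+1} = d_t * P):
d_0 = (P=0, Q=3/5, R=1/5, S=1/5)
  d_1[P] = 0*1/10 + 3/5*1/5 + 1/5*2/5 + 1/5*3/10 = 13/50
  d_1[Q] = 0*3/10 + 3/5*3/10 + 1/5*1/10 + 1/5*3/10 = 13/50
  d_1[R] = 0*1/5 + 3/5*2/5 + 1/5*2/5 + 1/5*1/10 = 17/50
  d_1[S] = 0*2/5 + 3/5*1/10 + 1/5*1/10 + 1/5*3/10 = 7/50
d_1 = (P=13/50, Q=13/50, R=17/50, S=7/50)
  d_2[P] = 13/50*1/10 + 13/50*1/5 + 17/50*2/5 + 7/50*3/10 = 32/125
  d_2[Q] = 13/50*3/10 + 13/50*3/10 + 17/50*1/10 + 7/50*3/10 = 29/125
  d_2[R] = 13/50*1/5 + 13/50*2/5 + 17/50*2/5 + 7/50*1/10 = 153/500
  d_2[S] = 13/50*2/5 + 13/50*1/10 + 17/50*1/10 + 7/50*3/10 = 103/500
d_2 = (P=32/125, Q=29/125, R=153/500, S=103/500)

Answer: 32/125 29/125 153/500 103/500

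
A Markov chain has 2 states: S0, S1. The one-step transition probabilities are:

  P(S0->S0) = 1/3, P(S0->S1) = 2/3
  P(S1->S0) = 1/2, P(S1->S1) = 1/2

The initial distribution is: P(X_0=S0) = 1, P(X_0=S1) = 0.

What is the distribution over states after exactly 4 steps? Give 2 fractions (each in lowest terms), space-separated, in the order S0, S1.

Propagating the distribution step by step (d_{t+1} = d_t * P):
d_0 = (S0=1, S1=0)
  d_1[S0] = 1*1/3 + 0*1/2 = 1/3
  d_1[S1] = 1*2/3 + 0*1/2 = 2/3
d_1 = (S0=1/3, S1=2/3)
  d_2[S0] = 1/3*1/3 + 2/3*1/2 = 4/9
  d_2[S1] = 1/3*2/3 + 2/3*1/2 = 5/9
d_2 = (S0=4/9, S1=5/9)
  d_3[S0] = 4/9*1/3 + 5/9*1/2 = 23/54
  d_3[S1] = 4/9*2/3 + 5/9*1/2 = 31/54
d_3 = (S0=23/54, S1=31/54)
  d_4[S0] = 23/54*1/3 + 31/54*1/2 = 139/324
  d_4[S1] = 23/54*2/3 + 31/54*1/2 = 185/324
d_4 = (S0=139/324, S1=185/324)

Answer: 139/324 185/324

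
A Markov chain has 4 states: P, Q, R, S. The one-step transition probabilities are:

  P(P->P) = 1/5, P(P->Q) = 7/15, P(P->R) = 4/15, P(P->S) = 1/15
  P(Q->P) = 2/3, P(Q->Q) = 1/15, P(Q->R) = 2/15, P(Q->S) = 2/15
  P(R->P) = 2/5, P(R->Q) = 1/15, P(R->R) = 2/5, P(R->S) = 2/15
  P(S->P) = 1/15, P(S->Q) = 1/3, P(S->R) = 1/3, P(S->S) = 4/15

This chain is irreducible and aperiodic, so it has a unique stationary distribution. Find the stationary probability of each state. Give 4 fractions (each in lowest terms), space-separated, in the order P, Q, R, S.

Answer: 1104/3139 757/3139 880/3139 398/3139

Derivation:
The stationary distribution satisfies pi = pi * P, i.e.:
  pi_P = 1/5*pi_P + 2/3*pi_Q + 2/5*pi_R + 1/15*pi_S
  pi_Q = 7/15*pi_P + 1/15*pi_Q + 1/15*pi_R + 1/3*pi_S
  pi_R = 4/15*pi_P + 2/15*pi_Q + 2/5*pi_R + 1/3*pi_S
  pi_S = 1/15*pi_P + 2/15*pi_Q + 2/15*pi_R + 4/15*pi_S
with normalization: pi_P + pi_Q + pi_R + pi_S = 1.

Using the first 3 balance equations plus normalization, the linear system A*pi = b is:
  [-4/5, 2/3, 2/5, 1/15] . pi = 0
  [7/15, -14/15, 1/15, 1/3] . pi = 0
  [4/15, 2/15, -3/5, 1/3] . pi = 0
  [1, 1, 1, 1] . pi = 1

Solving yields:
  pi_P = 1104/3139
  pi_Q = 757/3139
  pi_R = 880/3139
  pi_S = 398/3139

Verification (pi * P):
  1104/3139*1/5 + 757/3139*2/3 + 880/3139*2/5 + 398/3139*1/15 = 1104/3139 = pi_P  (ok)
  1104/3139*7/15 + 757/3139*1/15 + 880/3139*1/15 + 398/3139*1/3 = 757/3139 = pi_Q  (ok)
  1104/3139*4/15 + 757/3139*2/15 + 880/3139*2/5 + 398/3139*1/3 = 880/3139 = pi_R  (ok)
  1104/3139*1/15 + 757/3139*2/15 + 880/3139*2/15 + 398/3139*4/15 = 398/3139 = pi_S  (ok)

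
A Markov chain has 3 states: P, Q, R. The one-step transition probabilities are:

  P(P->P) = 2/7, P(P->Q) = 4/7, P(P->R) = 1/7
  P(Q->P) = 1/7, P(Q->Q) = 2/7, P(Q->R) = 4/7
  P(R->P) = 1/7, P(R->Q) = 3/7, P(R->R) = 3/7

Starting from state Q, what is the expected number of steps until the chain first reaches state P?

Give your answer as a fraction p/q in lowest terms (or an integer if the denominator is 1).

Let h_i = expected steps to first reach P from state i.
Boundary: h_P = 0.
First-step equations for the other states:
  h_Q = 1 + 1/7*h_P + 2/7*h_Q + 4/7*h_R
  h_R = 1 + 1/7*h_P + 3/7*h_Q + 3/7*h_R

Substituting h_P = 0 and rearranging gives the linear system (I - Q) h = 1:
  [5/7, -4/7] . (h_Q, h_R) = 1
  [-3/7, 4/7] . (h_Q, h_R) = 1

Solving yields:
  h_Q = 7
  h_R = 7

Starting state is Q, so the expected hitting time is h_Q = 7.

Answer: 7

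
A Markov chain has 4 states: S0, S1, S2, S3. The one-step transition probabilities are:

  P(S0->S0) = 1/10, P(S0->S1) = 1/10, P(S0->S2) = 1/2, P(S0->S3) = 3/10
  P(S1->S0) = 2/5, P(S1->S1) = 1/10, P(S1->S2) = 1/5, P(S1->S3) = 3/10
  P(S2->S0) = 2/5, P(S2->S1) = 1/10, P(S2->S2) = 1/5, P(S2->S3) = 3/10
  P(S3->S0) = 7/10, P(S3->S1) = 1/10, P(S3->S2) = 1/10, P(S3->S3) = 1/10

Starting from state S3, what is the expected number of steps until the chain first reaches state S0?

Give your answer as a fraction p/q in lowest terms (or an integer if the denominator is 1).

Let h_i = expected steps to first reach S0 from state i.
Boundary: h_S0 = 0.
First-step equations for the other states:
  h_S1 = 1 + 2/5*h_S0 + 1/10*h_S1 + 1/5*h_S2 + 3/10*h_S3
  h_S2 = 1 + 2/5*h_S0 + 1/10*h_S1 + 1/5*h_S2 + 3/10*h_S3
  h_S3 = 1 + 7/10*h_S0 + 1/10*h_S1 + 1/10*h_S2 + 1/10*h_S3

Substituting h_S0 = 0 and rearranging gives the linear system (I - Q) h = 1:
  [9/10, -1/5, -3/10] . (h_S1, h_S2, h_S3) = 1
  [-1/10, 4/5, -3/10] . (h_S1, h_S2, h_S3) = 1
  [-1/10, -1/10, 9/10] . (h_S1, h_S2, h_S3) = 1

Solving yields:
  h_S1 = 40/19
  h_S2 = 40/19
  h_S3 = 30/19

Starting state is S3, so the expected hitting time is h_S3 = 30/19.

Answer: 30/19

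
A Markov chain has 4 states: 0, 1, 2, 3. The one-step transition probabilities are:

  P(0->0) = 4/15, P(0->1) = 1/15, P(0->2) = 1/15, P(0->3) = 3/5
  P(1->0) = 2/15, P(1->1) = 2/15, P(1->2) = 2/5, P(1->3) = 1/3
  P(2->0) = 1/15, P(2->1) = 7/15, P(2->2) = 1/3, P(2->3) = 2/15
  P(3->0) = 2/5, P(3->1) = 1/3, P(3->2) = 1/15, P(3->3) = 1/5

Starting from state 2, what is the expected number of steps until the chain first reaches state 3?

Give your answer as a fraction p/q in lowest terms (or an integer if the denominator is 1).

Answer: 246/61

Derivation:
Let h_i = expected steps to first reach 3 from state i.
Boundary: h_3 = 0.
First-step equations for the other states:
  h_0 = 1 + 4/15*h_0 + 1/15*h_1 + 1/15*h_2 + 3/5*h_3
  h_1 = 1 + 2/15*h_0 + 2/15*h_1 + 2/5*h_2 + 1/3*h_3
  h_2 = 1 + 1/15*h_0 + 7/15*h_1 + 1/3*h_2 + 2/15*h_3

Substituting h_3 = 0 and rearranging gives the linear system (I - Q) h = 1:
  [11/15, -1/15, -1/15] . (h_0, h_1, h_2) = 1
  [-2/15, 13/15, -2/5] . (h_0, h_1, h_2) = 1
  [-1/15, -7/15, 2/3] . (h_0, h_1, h_2) = 1

Solving yields:
  h_0 = 124/61
  h_1 = 203/61
  h_2 = 246/61

Starting state is 2, so the expected hitting time is h_2 = 246/61.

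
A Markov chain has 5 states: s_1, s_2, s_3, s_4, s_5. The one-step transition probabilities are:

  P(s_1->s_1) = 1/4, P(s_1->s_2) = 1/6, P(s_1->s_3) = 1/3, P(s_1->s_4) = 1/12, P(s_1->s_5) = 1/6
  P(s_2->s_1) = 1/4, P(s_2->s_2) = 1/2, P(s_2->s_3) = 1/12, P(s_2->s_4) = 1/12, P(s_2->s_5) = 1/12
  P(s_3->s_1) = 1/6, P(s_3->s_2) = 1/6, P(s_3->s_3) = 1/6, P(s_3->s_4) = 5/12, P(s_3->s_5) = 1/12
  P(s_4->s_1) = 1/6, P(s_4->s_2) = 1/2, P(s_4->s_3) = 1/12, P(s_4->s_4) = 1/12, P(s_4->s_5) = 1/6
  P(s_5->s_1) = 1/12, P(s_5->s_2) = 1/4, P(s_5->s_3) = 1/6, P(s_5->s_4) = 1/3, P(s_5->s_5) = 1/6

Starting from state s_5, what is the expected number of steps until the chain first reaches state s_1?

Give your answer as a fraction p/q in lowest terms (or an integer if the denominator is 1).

Answer: 20736/3607

Derivation:
Let h_i = expected steps to first reach s_1 from state i.
Boundary: h_s_1 = 0.
First-step equations for the other states:
  h_s_2 = 1 + 1/4*h_s_1 + 1/2*h_s_2 + 1/12*h_s_3 + 1/12*h_s_4 + 1/12*h_s_5
  h_s_3 = 1 + 1/6*h_s_1 + 1/6*h_s_2 + 1/6*h_s_3 + 5/12*h_s_4 + 1/12*h_s_5
  h_s_4 = 1 + 1/6*h_s_1 + 1/2*h_s_2 + 1/12*h_s_3 + 1/12*h_s_4 + 1/6*h_s_5
  h_s_5 = 1 + 1/12*h_s_1 + 1/4*h_s_2 + 1/6*h_s_3 + 1/3*h_s_4 + 1/6*h_s_5

Substituting h_s_1 = 0 and rearranging gives the linear system (I - Q) h = 1:
  [1/2, -1/12, -1/12, -1/12] . (h_s_2, h_s_3, h_s_4, h_s_5) = 1
  [-1/6, 5/6, -5/12, -1/12] . (h_s_2, h_s_3, h_s_4, h_s_5) = 1
  [-1/2, -1/12, 11/12, -1/6] . (h_s_2, h_s_3, h_s_4, h_s_5) = 1
  [-1/4, -1/6, -1/3, 5/6] . (h_s_2, h_s_3, h_s_4, h_s_5) = 1

Solving yields:
  h_s_2 = 16980/3607
  h_s_3 = 19152/3607
  h_s_4 = 18708/3607
  h_s_5 = 20736/3607

Starting state is s_5, so the expected hitting time is h_s_5 = 20736/3607.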